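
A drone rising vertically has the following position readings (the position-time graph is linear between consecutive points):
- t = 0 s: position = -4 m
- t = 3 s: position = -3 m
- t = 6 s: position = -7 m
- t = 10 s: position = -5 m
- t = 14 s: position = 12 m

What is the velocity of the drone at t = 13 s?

4.25 m/s

Velocity is the slope of the x-t graph on 10–14 s: (12 − -5)/(14 − 10) = 4.25 m/s.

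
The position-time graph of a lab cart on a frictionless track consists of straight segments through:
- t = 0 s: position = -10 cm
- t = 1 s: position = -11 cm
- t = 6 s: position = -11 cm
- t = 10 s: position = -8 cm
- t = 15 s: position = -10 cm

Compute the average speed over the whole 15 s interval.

Average speed = (total path length)/(elapsed time); on a piecewise-linear x-t graph the path length is Σ|Δx|.
0–1 s: |Δx| = |-11 − -10| = 1 cm
1–6 s: |Δx| = |-11 − -11| = 0 cm
6–10 s: |Δx| = |-8 − -11| = 3 cm
10–15 s: |Δx| = |-10 − -8| = 2 cm
Total path = 6 cm; average speed = 6/15 = 0.4 cm/s.

0.4 cm/s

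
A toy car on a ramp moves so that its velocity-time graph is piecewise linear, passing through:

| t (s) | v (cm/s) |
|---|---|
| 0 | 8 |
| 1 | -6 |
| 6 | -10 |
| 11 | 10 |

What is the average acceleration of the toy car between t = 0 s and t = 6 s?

Average acceleration = Δv/Δt = (-10 − 8)/(6 − 0) = -3 cm/s².

-3 cm/s²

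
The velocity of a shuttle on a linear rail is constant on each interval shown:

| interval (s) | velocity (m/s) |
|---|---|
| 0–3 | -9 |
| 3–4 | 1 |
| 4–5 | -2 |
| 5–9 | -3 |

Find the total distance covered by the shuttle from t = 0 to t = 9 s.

42 m

Total distance travelled is ∫|v| dt — sum the magnitudes of each area piece.
0–3 s: |-9| × 3 = 27 m
3–4 s: |1| × 1 = 1 m
4–5 s: |-2| × 1 = 2 m
5–9 s: |-3| × 4 = 12 m
Total distance = 42 m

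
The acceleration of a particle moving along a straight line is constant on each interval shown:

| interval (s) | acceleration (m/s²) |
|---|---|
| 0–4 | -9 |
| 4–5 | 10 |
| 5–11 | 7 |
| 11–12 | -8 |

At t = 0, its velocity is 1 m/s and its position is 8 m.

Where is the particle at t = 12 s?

On each constant-a segment, Δv = aΔt and Δx = v₀Δt + ½aΔt²; chain segment to segment.
0–4 s: v starts 1 m/s; Δx = 1·4 + ½·-9·4² = -68 m; v ends -35 m/s.
4–5 s: v starts -35 m/s; Δx = -35·1 + ½·10·1² = -30 m; v ends -25 m/s.
5–11 s: v starts -25 m/s; Δx = -25·6 + ½·7·6² = -24 m; v ends 17 m/s.
11–12 s: v starts 17 m/s; Δx = 17·1 + ½·-8·1² = 13 m; v ends 9 m/s.
x(12) = 8 + Σ Δx = -101 m.

-101 m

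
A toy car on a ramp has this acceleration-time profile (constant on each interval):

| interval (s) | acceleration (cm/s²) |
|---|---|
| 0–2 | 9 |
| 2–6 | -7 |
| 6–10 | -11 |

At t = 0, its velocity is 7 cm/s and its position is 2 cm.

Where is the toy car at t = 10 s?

-22 cm

On each constant-a segment, Δv = aΔt and Δx = v₀Δt + ½aΔt²; chain segment to segment.
0–2 s: v starts 7 cm/s; Δx = 7·2 + ½·9·2² = 32 cm; v ends 25 cm/s.
2–6 s: v starts 25 cm/s; Δx = 25·4 + ½·-7·4² = 44 cm; v ends -3 cm/s.
6–10 s: v starts -3 cm/s; Δx = -3·4 + ½·-11·4² = -100 cm; v ends -47 cm/s.
x(10) = 2 + Σ Δx = -22 cm.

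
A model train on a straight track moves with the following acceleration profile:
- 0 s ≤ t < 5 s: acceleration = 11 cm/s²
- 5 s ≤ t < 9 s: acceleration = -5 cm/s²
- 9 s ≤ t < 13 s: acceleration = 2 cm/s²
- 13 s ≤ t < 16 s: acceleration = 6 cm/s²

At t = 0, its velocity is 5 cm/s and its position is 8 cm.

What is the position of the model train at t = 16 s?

On each constant-a segment, Δv = aΔt and Δx = v₀Δt + ½aΔt²; chain segment to segment.
0–5 s: v starts 5 cm/s; Δx = 5·5 + ½·11·5² = 162.5 cm; v ends 60 cm/s.
5–9 s: v starts 60 cm/s; Δx = 60·4 + ½·-5·4² = 200 cm; v ends 40 cm/s.
9–13 s: v starts 40 cm/s; Δx = 40·4 + ½·2·4² = 176 cm; v ends 48 cm/s.
13–16 s: v starts 48 cm/s; Δx = 48·3 + ½·6·3² = 171 cm; v ends 66 cm/s.
x(16) = 8 + Σ Δx = 717.5 cm.

717.5 cm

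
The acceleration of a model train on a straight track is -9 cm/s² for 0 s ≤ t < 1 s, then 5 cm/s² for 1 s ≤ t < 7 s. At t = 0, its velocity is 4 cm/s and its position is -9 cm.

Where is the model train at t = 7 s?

On each constant-a segment, Δv = aΔt and Δx = v₀Δt + ½aΔt²; chain segment to segment.
0–1 s: v starts 4 cm/s; Δx = 4·1 + ½·-9·1² = -0.5 cm; v ends -5 cm/s.
1–7 s: v starts -5 cm/s; Δx = -5·6 + ½·5·6² = 60 cm; v ends 25 cm/s.
x(7) = -9 + Σ Δx = 50.5 cm.

50.5 cm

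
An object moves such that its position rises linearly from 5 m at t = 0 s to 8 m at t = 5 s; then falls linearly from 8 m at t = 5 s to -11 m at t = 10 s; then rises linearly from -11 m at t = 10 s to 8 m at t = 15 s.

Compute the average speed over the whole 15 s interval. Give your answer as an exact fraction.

41/15 m/s

Average speed = (total path length)/(elapsed time); on a piecewise-linear x-t graph the path length is Σ|Δx|.
0–5 s: |Δx| = |8 − 5| = 3 m
5–10 s: |Δx| = |-11 − 8| = 19 m
10–15 s: |Δx| = |8 − -11| = 19 m
Total path = 41 m; average speed = 41/15 = 41/15 m/s.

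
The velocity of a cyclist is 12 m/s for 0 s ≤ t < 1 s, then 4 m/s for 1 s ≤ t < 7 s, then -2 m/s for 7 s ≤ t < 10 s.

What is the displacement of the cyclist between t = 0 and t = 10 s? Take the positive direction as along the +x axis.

Displacement is the signed area under the v-t curve.
0–1 s: 12 × 1 = 12 m
1–7 s: 4 × 6 = 24 m
7–10 s: -2 × 3 = -6 m
Net displacement = 30 m

30 m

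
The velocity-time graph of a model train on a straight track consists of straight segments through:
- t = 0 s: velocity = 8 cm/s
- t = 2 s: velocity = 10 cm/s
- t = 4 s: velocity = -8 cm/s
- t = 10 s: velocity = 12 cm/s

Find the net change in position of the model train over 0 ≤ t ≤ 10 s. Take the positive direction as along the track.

Displacement is the signed area under the v-t curve.
0–2 s: ½(8 + 10)(2) = 18 cm
2–4 s: ½(10 + -8)(2) = 2 cm
4–10 s: ½(-8 + 12)(6) = 12 cm
Net displacement = 32 cm

32 cm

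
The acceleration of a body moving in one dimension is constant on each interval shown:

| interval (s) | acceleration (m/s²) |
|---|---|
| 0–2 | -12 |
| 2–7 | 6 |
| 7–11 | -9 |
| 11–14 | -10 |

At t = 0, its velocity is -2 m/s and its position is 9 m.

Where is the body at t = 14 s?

-271 m

On each constant-a segment, Δv = aΔt and Δx = v₀Δt + ½aΔt²; chain segment to segment.
0–2 s: v starts -2 m/s; Δx = -2·2 + ½·-12·2² = -28 m; v ends -26 m/s.
2–7 s: v starts -26 m/s; Δx = -26·5 + ½·6·5² = -55 m; v ends 4 m/s.
7–11 s: v starts 4 m/s; Δx = 4·4 + ½·-9·4² = -56 m; v ends -32 m/s.
11–14 s: v starts -32 m/s; Δx = -32·3 + ½·-10·3² = -141 m; v ends -62 m/s.
x(14) = 9 + Σ Δx = -271 m.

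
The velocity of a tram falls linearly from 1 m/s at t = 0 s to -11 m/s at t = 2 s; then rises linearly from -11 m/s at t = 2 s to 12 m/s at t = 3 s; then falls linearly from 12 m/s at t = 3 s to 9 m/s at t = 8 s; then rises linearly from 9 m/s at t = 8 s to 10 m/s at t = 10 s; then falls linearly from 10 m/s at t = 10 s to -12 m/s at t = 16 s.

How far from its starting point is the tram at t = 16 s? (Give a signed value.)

Net displacement equals the area under the velocity-time graph (areas below the axis count negative).
0–2 s: ½(1 + -11)(2) = -10 m
2–3 s: ½(-11 + 12)(1) = 0.5 m
3–8 s: ½(12 + 9)(5) = 52.5 m
8–10 s: ½(9 + 10)(2) = 19 m
10–16 s: ½(10 + -12)(6) = -6 m
Net displacement = 56 m

56 m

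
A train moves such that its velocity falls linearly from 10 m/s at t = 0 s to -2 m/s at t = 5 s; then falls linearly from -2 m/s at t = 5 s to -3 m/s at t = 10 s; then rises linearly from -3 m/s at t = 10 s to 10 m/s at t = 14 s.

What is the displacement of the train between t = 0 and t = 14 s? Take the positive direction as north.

21.5 m

Displacement is the signed area under the v-t curve.
0–5 s: ½(10 + -2)(5) = 20 m
5–10 s: ½(-2 + -3)(5) = -12.5 m
10–14 s: ½(-3 + 10)(4) = 14 m
Net displacement = 21.5 m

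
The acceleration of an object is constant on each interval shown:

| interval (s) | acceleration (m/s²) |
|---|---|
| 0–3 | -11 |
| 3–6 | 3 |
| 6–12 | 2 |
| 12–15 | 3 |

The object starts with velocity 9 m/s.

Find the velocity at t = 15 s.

6 m/s

Δv equals the area under the a-t graph; then v = v₀ + Δv.
0–3 s: -11 × 3 = -33 m/s
3–6 s: 3 × 3 = 9 m/s
6–12 s: 2 × 6 = 12 m/s
12–15 s: 3 × 3 = 9 m/s
Δv = -3 m/s, so v(15) = 9 + (-3) = 6 m/s.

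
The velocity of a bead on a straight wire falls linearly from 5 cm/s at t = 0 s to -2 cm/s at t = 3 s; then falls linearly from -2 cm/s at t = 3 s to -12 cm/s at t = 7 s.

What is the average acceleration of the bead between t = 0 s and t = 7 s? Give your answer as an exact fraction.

-17/7 cm/s²

Average acceleration = Δv/Δt = (-12 − 5)/(7 − 0) = -17/7 cm/s².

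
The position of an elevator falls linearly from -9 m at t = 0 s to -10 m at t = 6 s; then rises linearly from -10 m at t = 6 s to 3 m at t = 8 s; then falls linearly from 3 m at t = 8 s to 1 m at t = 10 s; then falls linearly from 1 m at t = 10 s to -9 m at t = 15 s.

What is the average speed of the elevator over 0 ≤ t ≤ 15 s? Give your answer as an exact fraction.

26/15 m/s

Average speed = (total path length)/(elapsed time); on a piecewise-linear x-t graph the path length is Σ|Δx|.
0–6 s: |Δx| = |-10 − -9| = 1 m
6–8 s: |Δx| = |3 − -10| = 13 m
8–10 s: |Δx| = |1 − 3| = 2 m
10–15 s: |Δx| = |-9 − 1| = 10 m
Total path = 26 m; average speed = 26/15 = 26/15 m/s.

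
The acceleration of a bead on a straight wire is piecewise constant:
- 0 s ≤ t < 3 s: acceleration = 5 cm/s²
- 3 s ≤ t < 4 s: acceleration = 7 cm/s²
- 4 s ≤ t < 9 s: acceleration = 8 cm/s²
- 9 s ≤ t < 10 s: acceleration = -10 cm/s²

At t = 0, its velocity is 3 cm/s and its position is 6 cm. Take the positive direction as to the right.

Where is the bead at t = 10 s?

344 cm

On each constant-a segment, Δv = aΔt and Δx = v₀Δt + ½aΔt²; chain segment to segment.
0–3 s: v starts 3 cm/s; Δx = 3·3 + ½·5·3² = 31.5 cm; v ends 18 cm/s.
3–4 s: v starts 18 cm/s; Δx = 18·1 + ½·7·1² = 21.5 cm; v ends 25 cm/s.
4–9 s: v starts 25 cm/s; Δx = 25·5 + ½·8·5² = 225 cm; v ends 65 cm/s.
9–10 s: v starts 65 cm/s; Δx = 65·1 + ½·-10·1² = 60 cm; v ends 55 cm/s.
x(10) = 6 + Σ Δx = 344 cm.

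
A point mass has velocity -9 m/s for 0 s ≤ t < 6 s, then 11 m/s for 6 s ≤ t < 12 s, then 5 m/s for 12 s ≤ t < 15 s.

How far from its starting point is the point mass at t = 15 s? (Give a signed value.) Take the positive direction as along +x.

27 m

Net displacement equals the area under the velocity-time graph (areas below the axis count negative).
0–6 s: -9 × 6 = -54 m
6–12 s: 11 × 6 = 66 m
12–15 s: 5 × 3 = 15 m
Net displacement = 27 m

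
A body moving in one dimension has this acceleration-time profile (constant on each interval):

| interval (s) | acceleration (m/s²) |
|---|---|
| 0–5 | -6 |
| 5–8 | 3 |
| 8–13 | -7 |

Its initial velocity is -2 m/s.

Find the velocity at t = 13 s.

-58 m/s

Δv equals the area under the a-t graph; then v = v₀ + Δv.
0–5 s: -6 × 5 = -30 m/s
5–8 s: 3 × 3 = 9 m/s
8–13 s: -7 × 5 = -35 m/s
Δv = -56 m/s, so v(13) = -2 + (-56) = -58 m/s.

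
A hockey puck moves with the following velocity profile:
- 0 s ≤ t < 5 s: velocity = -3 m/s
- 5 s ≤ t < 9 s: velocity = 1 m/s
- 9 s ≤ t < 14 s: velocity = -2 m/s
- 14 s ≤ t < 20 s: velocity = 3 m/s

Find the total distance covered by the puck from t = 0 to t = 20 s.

Total distance travelled is ∫|v| dt — sum the magnitudes of each area piece.
0–5 s: |-3| × 5 = 15 m
5–9 s: |1| × 4 = 4 m
9–14 s: |-2| × 5 = 10 m
14–20 s: |3| × 6 = 18 m
Total distance = 47 m

47 m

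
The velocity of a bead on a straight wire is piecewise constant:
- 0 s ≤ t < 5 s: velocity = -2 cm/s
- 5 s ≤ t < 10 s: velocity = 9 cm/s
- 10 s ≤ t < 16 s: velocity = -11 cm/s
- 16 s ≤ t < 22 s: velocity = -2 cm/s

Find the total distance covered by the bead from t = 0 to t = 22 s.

Distance (not displacement) is the total path length: add the absolute areas under v-t.
0–5 s: |-2| × 5 = 10 cm
5–10 s: |9| × 5 = 45 cm
10–16 s: |-11| × 6 = 66 cm
16–22 s: |-2| × 6 = 12 cm
Total distance = 133 cm

133 cm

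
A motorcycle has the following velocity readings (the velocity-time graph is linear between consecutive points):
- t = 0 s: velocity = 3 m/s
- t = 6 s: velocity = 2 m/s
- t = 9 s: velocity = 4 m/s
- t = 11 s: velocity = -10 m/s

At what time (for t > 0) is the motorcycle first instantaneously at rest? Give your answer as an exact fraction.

v changes sign on 9–11 s (from 4 to -10); the graph is linear there, so v = 0 at t = 9 + (-4)·(11 − 9)/(-10 − 4) = 67/7 s.

t = 67/7 s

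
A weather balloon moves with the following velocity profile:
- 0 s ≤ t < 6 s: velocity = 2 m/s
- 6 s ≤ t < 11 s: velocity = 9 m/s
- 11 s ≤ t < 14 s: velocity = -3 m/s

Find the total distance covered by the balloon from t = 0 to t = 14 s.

66 m

Total distance travelled is ∫|v| dt — sum the magnitudes of each area piece.
0–6 s: |2| × 6 = 12 m
6–11 s: |9| × 5 = 45 m
11–14 s: |-3| × 3 = 9 m
Total distance = 66 m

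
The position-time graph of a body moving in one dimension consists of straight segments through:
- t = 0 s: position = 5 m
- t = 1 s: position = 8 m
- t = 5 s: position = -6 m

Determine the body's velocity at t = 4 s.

Velocity is the slope of the x-t graph on 1–5 s: (-6 − 8)/(5 − 1) = -3.5 m/s.

-3.5 m/s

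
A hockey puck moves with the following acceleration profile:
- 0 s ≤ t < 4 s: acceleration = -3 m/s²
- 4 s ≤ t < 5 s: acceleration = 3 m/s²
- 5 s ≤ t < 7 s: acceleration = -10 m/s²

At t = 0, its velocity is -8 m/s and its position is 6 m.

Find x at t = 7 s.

-122.5 m

On each constant-a segment, Δv = aΔt and Δx = v₀Δt + ½aΔt²; chain segment to segment.
0–4 s: v starts -8 m/s; Δx = -8·4 + ½·-3·4² = -56 m; v ends -20 m/s.
4–5 s: v starts -20 m/s; Δx = -20·1 + ½·3·1² = -18.5 m; v ends -17 m/s.
5–7 s: v starts -17 m/s; Δx = -17·2 + ½·-10·2² = -54 m; v ends -37 m/s.
x(7) = 6 + Σ Δx = -122.5 m.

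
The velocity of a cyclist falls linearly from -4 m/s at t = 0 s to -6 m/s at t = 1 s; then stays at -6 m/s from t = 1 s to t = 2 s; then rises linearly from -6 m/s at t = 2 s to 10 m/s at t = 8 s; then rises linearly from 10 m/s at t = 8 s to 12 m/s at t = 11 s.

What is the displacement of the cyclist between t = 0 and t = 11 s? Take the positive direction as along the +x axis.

34 m

Displacement is the signed area under the v-t curve.
0–1 s: ½(-4 + -6)(1) = -5 m
1–2 s: -6 × 1 = -6 m
2–8 s: ½(-6 + 10)(6) = 12 m
8–11 s: ½(10 + 12)(3) = 33 m
Net displacement = 34 m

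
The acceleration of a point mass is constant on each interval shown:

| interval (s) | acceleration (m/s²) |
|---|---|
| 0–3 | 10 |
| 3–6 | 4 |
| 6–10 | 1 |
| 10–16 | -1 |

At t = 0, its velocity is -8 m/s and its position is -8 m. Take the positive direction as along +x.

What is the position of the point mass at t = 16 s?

On each constant-a segment, Δv = aΔt and Δx = v₀Δt + ½aΔt²; chain segment to segment.
0–3 s: v starts -8 m/s; Δx = -8·3 + ½·10·3² = 21 m; v ends 22 m/s.
3–6 s: v starts 22 m/s; Δx = 22·3 + ½·4·3² = 84 m; v ends 34 m/s.
6–10 s: v starts 34 m/s; Δx = 34·4 + ½·1·4² = 144 m; v ends 38 m/s.
10–16 s: v starts 38 m/s; Δx = 38·6 + ½·-1·6² = 210 m; v ends 32 m/s.
x(16) = -8 + Σ Δx = 451 m.

451 m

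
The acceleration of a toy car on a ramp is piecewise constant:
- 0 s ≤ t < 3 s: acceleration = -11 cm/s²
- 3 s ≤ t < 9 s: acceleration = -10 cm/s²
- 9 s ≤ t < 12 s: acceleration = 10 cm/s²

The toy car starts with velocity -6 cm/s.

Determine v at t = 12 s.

Δv equals the area under the a-t graph; then v = v₀ + Δv.
0–3 s: -11 × 3 = -33 cm/s
3–9 s: -10 × 6 = -60 cm/s
9–12 s: 10 × 3 = 30 cm/s
Δv = -63 cm/s, so v(12) = -6 + (-63) = -69 cm/s.

-69 cm/s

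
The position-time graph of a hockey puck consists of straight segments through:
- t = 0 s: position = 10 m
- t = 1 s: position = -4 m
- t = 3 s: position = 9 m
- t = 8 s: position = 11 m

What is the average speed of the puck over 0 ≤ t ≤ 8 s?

3.625 m/s

Average speed = (total path length)/(elapsed time); on a piecewise-linear x-t graph the path length is Σ|Δx|.
0–1 s: |Δx| = |-4 − 10| = 14 m
1–3 s: |Δx| = |9 − -4| = 13 m
3–8 s: |Δx| = |11 − 9| = 2 m
Total path = 29 m; average speed = 29/8 = 3.625 m/s.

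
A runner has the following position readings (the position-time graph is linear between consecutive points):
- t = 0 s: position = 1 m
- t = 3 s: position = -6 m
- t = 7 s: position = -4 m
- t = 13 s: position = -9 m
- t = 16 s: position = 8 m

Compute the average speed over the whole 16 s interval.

Average speed = (total path length)/(elapsed time); on a piecewise-linear x-t graph the path length is Σ|Δx|.
0–3 s: |Δx| = |-6 − 1| = 7 m
3–7 s: |Δx| = |-4 − -6| = 2 m
7–13 s: |Δx| = |-9 − -4| = 5 m
13–16 s: |Δx| = |8 − -9| = 17 m
Total path = 31 m; average speed = 31/16 = 1.9375 m/s.

1.9375 m/s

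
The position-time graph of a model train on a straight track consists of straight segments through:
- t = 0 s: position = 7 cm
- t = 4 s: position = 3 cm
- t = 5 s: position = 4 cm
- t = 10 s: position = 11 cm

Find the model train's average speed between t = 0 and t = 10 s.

1.2 cm/s

Average speed = (total path length)/(elapsed time); on a piecewise-linear x-t graph the path length is Σ|Δx|.
0–4 s: |Δx| = |3 − 7| = 4 cm
4–5 s: |Δx| = |4 − 3| = 1 cm
5–10 s: |Δx| = |11 − 4| = 7 cm
Total path = 12 cm; average speed = 12/10 = 1.2 cm/s.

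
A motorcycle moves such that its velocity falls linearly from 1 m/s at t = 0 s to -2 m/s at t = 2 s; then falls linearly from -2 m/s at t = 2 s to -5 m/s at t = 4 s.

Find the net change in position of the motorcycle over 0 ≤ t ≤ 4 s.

Displacement is the signed area under the v-t curve.
0–2 s: ½(1 + -2)(2) = -1 m
2–4 s: ½(-2 + -5)(2) = -7 m
Net displacement = -8 m

-8 m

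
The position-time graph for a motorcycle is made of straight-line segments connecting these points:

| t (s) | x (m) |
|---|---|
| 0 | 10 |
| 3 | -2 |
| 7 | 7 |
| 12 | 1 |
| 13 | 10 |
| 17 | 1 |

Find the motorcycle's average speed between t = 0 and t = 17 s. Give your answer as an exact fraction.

45/17 m/s

Average speed = (total path length)/(elapsed time); on a piecewise-linear x-t graph the path length is Σ|Δx|.
0–3 s: |Δx| = |-2 − 10| = 12 m
3–7 s: |Δx| = |7 − -2| = 9 m
7–12 s: |Δx| = |1 − 7| = 6 m
12–13 s: |Δx| = |10 − 1| = 9 m
13–17 s: |Δx| = |1 − 10| = 9 m
Total path = 45 m; average speed = 45/17 = 45/17 m/s.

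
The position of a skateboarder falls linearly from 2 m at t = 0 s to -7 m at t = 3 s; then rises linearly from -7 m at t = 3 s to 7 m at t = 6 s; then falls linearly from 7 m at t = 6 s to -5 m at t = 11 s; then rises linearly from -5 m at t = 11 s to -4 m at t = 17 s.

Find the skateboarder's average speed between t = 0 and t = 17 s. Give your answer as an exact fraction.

Average speed = (total path length)/(elapsed time); on a piecewise-linear x-t graph the path length is Σ|Δx|.
0–3 s: |Δx| = |-7 − 2| = 9 m
3–6 s: |Δx| = |7 − -7| = 14 m
6–11 s: |Δx| = |-5 − 7| = 12 m
11–17 s: |Δx| = |-4 − -5| = 1 m
Total path = 36 m; average speed = 36/17 = 36/17 m/s.

36/17 m/s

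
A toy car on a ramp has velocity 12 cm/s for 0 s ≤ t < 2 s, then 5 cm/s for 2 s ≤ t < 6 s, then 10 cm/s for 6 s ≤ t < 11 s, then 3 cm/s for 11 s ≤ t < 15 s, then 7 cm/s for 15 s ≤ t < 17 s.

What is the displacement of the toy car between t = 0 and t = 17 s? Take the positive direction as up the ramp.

120 cm

Net displacement equals the area under the velocity-time graph (areas below the axis count negative).
0–2 s: 12 × 2 = 24 cm
2–6 s: 5 × 4 = 20 cm
6–11 s: 10 × 5 = 50 cm
11–15 s: 3 × 4 = 12 cm
15–17 s: 7 × 2 = 14 cm
Net displacement = 120 cm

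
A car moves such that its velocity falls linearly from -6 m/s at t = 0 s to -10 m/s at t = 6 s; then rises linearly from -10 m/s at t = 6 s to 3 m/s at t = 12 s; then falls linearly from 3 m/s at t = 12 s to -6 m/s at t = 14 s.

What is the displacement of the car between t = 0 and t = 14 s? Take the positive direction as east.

-72 m

Displacement is the signed area under the v-t curve.
0–6 s: ½(-6 + -10)(6) = -48 m
6–12 s: ½(-10 + 3)(6) = -21 m
12–14 s: ½(3 + -6)(2) = -3 m
Net displacement = -72 m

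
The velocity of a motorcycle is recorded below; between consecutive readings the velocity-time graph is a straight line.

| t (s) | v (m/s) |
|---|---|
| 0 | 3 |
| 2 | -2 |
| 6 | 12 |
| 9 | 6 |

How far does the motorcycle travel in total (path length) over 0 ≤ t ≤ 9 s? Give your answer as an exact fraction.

1776/35 m

Distance (not displacement) is the total path length: add the absolute areas under v-t.
0–2 s: v = 0 at t = 1.2 s; triangle areas 1.8 + 0.8 = 2.6 m
2–6 s: v = 0 at t = 18/7 s; triangle areas 4/7 + 144/7 = 148/7 m
6–9 s: |½(12 + 6)(3)| = 27 m
Total distance = 1776/35 m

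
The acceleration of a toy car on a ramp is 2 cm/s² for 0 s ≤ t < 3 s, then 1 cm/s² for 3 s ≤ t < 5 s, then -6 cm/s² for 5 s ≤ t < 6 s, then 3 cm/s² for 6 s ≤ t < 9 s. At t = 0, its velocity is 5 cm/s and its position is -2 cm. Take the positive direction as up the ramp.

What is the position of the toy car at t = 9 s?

90.5 cm

On each constant-a segment, Δv = aΔt and Δx = v₀Δt + ½aΔt²; chain segment to segment.
0–3 s: v starts 5 cm/s; Δx = 5·3 + ½·2·3² = 24 cm; v ends 11 cm/s.
3–5 s: v starts 11 cm/s; Δx = 11·2 + ½·1·2² = 24 cm; v ends 13 cm/s.
5–6 s: v starts 13 cm/s; Δx = 13·1 + ½·-6·1² = 10 cm; v ends 7 cm/s.
6–9 s: v starts 7 cm/s; Δx = 7·3 + ½·3·3² = 34.5 cm; v ends 16 cm/s.
x(9) = -2 + Σ Δx = 90.5 cm.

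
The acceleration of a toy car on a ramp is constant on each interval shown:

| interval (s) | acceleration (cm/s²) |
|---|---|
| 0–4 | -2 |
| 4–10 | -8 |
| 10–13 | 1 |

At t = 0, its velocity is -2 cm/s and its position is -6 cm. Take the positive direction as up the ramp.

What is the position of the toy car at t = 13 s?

On each constant-a segment, Δv = aΔt and Δx = v₀Δt + ½aΔt²; chain segment to segment.
0–4 s: v starts -2 cm/s; Δx = -2·4 + ½·-2·4² = -24 cm; v ends -10 cm/s.
4–10 s: v starts -10 cm/s; Δx = -10·6 + ½·-8·6² = -204 cm; v ends -58 cm/s.
10–13 s: v starts -58 cm/s; Δx = -58·3 + ½·1·3² = -169.5 cm; v ends -55 cm/s.
x(13) = -6 + Σ Δx = -403.5 cm.

-403.5 cm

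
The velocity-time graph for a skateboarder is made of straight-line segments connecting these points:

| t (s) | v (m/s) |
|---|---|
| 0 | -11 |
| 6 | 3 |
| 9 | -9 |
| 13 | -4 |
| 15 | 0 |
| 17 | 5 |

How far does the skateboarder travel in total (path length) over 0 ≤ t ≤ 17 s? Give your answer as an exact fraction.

Distance (not displacement) is the total path length: add the absolute areas under v-t.
0–6 s: v = 0 at t = 33/7 s; triangle areas 363/14 + 27/14 = 195/7 m
6–9 s: v = 0 at t = 6.75 s; triangle areas 1.125 + 10.125 = 11.25 m
9–13 s: |½(-9 + -4)(4)| = 26 m
13–15 s: |½(-4 + 0)(2)| = 4 m
15–17 s: |½(0 + 5)(2)| = 5 m
Total distance = 2075/28 m

2075/28 m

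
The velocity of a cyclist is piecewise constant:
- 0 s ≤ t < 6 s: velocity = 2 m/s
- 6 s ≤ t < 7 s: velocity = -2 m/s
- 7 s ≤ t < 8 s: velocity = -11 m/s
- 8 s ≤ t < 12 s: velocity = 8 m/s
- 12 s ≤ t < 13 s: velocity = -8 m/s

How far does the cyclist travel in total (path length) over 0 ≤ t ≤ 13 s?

Total distance travelled is ∫|v| dt — sum the magnitudes of each area piece.
0–6 s: |2| × 6 = 12 m
6–7 s: |-2| × 1 = 2 m
7–8 s: |-11| × 1 = 11 m
8–12 s: |8| × 4 = 32 m
12–13 s: |-8| × 1 = 8 m
Total distance = 65 m

65 m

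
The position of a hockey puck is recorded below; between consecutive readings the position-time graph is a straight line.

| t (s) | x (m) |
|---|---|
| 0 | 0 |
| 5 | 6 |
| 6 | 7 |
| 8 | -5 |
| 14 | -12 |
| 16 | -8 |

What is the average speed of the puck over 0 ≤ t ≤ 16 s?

Average speed = (total path length)/(elapsed time); on a piecewise-linear x-t graph the path length is Σ|Δx|.
0–5 s: |Δx| = |6 − 0| = 6 m
5–6 s: |Δx| = |7 − 6| = 1 m
6–8 s: |Δx| = |-5 − 7| = 12 m
8–14 s: |Δx| = |-12 − -5| = 7 m
14–16 s: |Δx| = |-8 − -12| = 4 m
Total path = 30 m; average speed = 30/16 = 1.875 m/s.

1.875 m/s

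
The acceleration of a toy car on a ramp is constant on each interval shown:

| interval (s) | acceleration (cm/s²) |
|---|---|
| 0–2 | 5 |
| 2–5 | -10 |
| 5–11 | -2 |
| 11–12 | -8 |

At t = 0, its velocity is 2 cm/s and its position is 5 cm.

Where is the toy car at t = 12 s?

-168 cm

On each constant-a segment, Δv = aΔt and Δx = v₀Δt + ½aΔt²; chain segment to segment.
0–2 s: v starts 2 cm/s; Δx = 2·2 + ½·5·2² = 14 cm; v ends 12 cm/s.
2–5 s: v starts 12 cm/s; Δx = 12·3 + ½·-10·3² = -9 cm; v ends -18 cm/s.
5–11 s: v starts -18 cm/s; Δx = -18·6 + ½·-2·6² = -144 cm; v ends -30 cm/s.
11–12 s: v starts -30 cm/s; Δx = -30·1 + ½·-8·1² = -34 cm; v ends -38 cm/s.
x(12) = 5 + Σ Δx = -168 cm.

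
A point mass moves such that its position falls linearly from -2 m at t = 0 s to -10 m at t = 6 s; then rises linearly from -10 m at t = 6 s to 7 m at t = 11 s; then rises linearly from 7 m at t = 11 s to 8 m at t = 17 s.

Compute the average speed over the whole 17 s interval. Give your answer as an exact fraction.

Average speed = (total path length)/(elapsed time); on a piecewise-linear x-t graph the path length is Σ|Δx|.
0–6 s: |Δx| = |-10 − -2| = 8 m
6–11 s: |Δx| = |7 − -10| = 17 m
11–17 s: |Δx| = |8 − 7| = 1 m
Total path = 26 m; average speed = 26/17 = 26/17 m/s.

26/17 m/s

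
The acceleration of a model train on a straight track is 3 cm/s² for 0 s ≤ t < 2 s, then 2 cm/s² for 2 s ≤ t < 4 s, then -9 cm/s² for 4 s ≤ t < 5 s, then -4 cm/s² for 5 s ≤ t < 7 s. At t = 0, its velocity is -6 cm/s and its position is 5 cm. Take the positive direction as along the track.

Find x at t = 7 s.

-15.5 cm

On each constant-a segment, Δv = aΔt and Δx = v₀Δt + ½aΔt²; chain segment to segment.
0–2 s: v starts -6 cm/s; Δx = -6·2 + ½·3·2² = -6 cm; v ends 0 cm/s.
2–4 s: v starts 0 cm/s; Δx = 0·2 + ½·2·2² = 4 cm; v ends 4 cm/s.
4–5 s: v starts 4 cm/s; Δx = 4·1 + ½·-9·1² = -0.5 cm; v ends -5 cm/s.
5–7 s: v starts -5 cm/s; Δx = -5·2 + ½·-4·2² = -18 cm; v ends -13 cm/s.
x(7) = 5 + Σ Δx = -15.5 cm.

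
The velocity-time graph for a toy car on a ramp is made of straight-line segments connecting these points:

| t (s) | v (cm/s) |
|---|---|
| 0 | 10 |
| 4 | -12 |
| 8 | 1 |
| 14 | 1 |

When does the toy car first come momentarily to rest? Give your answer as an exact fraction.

v changes sign on 0–4 s (from 10 to -12); the graph is linear there, so v = 0 at t = 0 + (-10)·(4 − 0)/(-12 − 10) = 20/11 s.

t = 20/11 s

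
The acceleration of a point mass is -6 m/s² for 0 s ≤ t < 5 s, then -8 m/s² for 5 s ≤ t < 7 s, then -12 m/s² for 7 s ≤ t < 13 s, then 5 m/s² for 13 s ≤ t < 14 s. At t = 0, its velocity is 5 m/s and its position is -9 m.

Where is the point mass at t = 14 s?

On each constant-a segment, Δv = aΔt and Δx = v₀Δt + ½aΔt²; chain segment to segment.
0–5 s: v starts 5 m/s; Δx = 5·5 + ½·-6·5² = -50 m; v ends -25 m/s.
5–7 s: v starts -25 m/s; Δx = -25·2 + ½·-8·2² = -66 m; v ends -41 m/s.
7–13 s: v starts -41 m/s; Δx = -41·6 + ½·-12·6² = -462 m; v ends -113 m/s.
13–14 s: v starts -113 m/s; Δx = -113·1 + ½·5·1² = -110.5 m; v ends -108 m/s.
x(14) = -9 + Σ Δx = -697.5 m.

-697.5 m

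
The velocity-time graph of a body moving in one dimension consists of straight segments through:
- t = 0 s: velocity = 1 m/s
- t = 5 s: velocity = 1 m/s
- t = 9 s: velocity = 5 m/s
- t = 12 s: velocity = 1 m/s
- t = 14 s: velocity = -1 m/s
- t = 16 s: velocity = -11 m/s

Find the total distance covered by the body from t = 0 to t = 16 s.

Distance (not displacement) is the total path length: add the absolute areas under v-t.
0–5 s: |1| × 5 = 5 m
5–9 s: |½(1 + 5)(4)| = 12 m
9–12 s: |½(5 + 1)(3)| = 9 m
12–14 s: v = 0 at t = 13 s; triangle areas 0.5 + 0.5 = 1 m
14–16 s: |½(-1 + -11)(2)| = 12 m
Total distance = 39 m

39 m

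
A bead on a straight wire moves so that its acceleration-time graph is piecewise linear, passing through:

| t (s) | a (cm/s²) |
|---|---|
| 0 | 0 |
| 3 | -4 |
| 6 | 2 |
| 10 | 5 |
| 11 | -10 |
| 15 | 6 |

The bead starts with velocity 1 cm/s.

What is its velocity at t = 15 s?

Δv equals the area under the a-t graph; then v = v₀ + Δv.
0–3 s: ½(0 + -4)(3) = -6 cm/s
3–6 s: ½(-4 + 2)(3) = -3 cm/s
6–10 s: ½(2 + 5)(4) = 14 cm/s
10–11 s: ½(5 + -10)(1) = -2.5 cm/s
11–15 s: ½(-10 + 6)(4) = -8 cm/s
Δv = -5.5 cm/s, so v(15) = 1 + (-5.5) = -4.5 cm/s.

-4.5 cm/s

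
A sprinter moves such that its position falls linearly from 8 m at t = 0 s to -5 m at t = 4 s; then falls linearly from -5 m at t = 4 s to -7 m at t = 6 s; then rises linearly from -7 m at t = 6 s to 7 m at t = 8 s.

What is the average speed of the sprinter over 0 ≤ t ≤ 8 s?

3.625 m/s

Average speed = (total path length)/(elapsed time); on a piecewise-linear x-t graph the path length is Σ|Δx|.
0–4 s: |Δx| = |-5 − 8| = 13 m
4–6 s: |Δx| = |-7 − -5| = 2 m
6–8 s: |Δx| = |7 − -7| = 14 m
Total path = 29 m; average speed = 29/8 = 3.625 m/s.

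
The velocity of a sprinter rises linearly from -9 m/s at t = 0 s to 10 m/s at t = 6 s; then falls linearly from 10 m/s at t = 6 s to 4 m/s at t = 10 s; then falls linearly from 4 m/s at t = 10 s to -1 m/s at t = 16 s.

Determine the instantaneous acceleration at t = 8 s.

-1.5 m/s²

Acceleration is the slope of the v-t graph on 6–10 s: (4 − 10)/(10 − 6) = -1.5 m/s².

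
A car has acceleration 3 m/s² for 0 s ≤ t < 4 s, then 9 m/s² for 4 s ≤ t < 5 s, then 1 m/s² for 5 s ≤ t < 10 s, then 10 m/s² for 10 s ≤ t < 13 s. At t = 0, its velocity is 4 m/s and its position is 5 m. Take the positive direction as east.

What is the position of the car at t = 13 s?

338 m

On each constant-a segment, Δv = aΔt and Δx = v₀Δt + ½aΔt²; chain segment to segment.
0–4 s: v starts 4 m/s; Δx = 4·4 + ½·3·4² = 40 m; v ends 16 m/s.
4–5 s: v starts 16 m/s; Δx = 16·1 + ½·9·1² = 20.5 m; v ends 25 m/s.
5–10 s: v starts 25 m/s; Δx = 25·5 + ½·1·5² = 137.5 m; v ends 30 m/s.
10–13 s: v starts 30 m/s; Δx = 30·3 + ½·10·3² = 135 m; v ends 60 m/s.
x(13) = 5 + Σ Δx = 338 m.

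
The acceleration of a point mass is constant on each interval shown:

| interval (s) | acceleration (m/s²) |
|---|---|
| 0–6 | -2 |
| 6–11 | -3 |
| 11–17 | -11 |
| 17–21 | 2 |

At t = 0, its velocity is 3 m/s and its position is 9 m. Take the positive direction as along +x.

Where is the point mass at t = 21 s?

On each constant-a segment, Δv = aΔt and Δx = v₀Δt + ½aΔt²; chain segment to segment.
0–6 s: v starts 3 m/s; Δx = 3·6 + ½·-2·6² = -18 m; v ends -9 m/s.
6–11 s: v starts -9 m/s; Δx = -9·5 + ½·-3·5² = -82.5 m; v ends -24 m/s.
11–17 s: v starts -24 m/s; Δx = -24·6 + ½·-11·6² = -342 m; v ends -90 m/s.
17–21 s: v starts -90 m/s; Δx = -90·4 + ½·2·4² = -344 m; v ends -82 m/s.
x(21) = 9 + Σ Δx = -777.5 m.

-777.5 m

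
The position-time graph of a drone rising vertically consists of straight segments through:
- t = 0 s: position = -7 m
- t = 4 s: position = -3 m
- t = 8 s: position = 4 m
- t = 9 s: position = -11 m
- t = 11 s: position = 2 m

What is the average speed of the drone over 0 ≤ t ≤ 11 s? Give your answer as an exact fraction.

Average speed = (total path length)/(elapsed time); on a piecewise-linear x-t graph the path length is Σ|Δx|.
0–4 s: |Δx| = |-3 − -7| = 4 m
4–8 s: |Δx| = |4 − -3| = 7 m
8–9 s: |Δx| = |-11 − 4| = 15 m
9–11 s: |Δx| = |2 − -11| = 13 m
Total path = 39 m; average speed = 39/11 = 39/11 m/s.

39/11 m/s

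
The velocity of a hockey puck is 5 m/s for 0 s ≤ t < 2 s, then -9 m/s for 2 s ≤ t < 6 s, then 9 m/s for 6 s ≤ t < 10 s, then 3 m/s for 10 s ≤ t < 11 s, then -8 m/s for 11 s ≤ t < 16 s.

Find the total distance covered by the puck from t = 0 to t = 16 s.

125 m

Total distance travelled is ∫|v| dt — sum the magnitudes of each area piece.
0–2 s: |5| × 2 = 10 m
2–6 s: |-9| × 4 = 36 m
6–10 s: |9| × 4 = 36 m
10–11 s: |3| × 1 = 3 m
11–16 s: |-8| × 5 = 40 m
Total distance = 125 m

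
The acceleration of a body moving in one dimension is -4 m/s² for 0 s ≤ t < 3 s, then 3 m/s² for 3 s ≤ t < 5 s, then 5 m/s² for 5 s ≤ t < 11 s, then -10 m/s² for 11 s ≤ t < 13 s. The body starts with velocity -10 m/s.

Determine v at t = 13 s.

Δv equals the area under the a-t graph; then v = v₀ + Δv.
0–3 s: -4 × 3 = -12 m/s
3–5 s: 3 × 2 = 6 m/s
5–11 s: 5 × 6 = 30 m/s
11–13 s: -10 × 2 = -20 m/s
Δv = 4 m/s, so v(13) = -10 + (4) = -6 m/s.

-6 m/s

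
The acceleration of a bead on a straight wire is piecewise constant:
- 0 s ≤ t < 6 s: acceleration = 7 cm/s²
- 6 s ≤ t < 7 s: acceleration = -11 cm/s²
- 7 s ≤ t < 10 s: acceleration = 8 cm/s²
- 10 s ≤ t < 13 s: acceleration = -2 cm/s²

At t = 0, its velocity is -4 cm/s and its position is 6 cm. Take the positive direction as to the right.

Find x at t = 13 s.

On each constant-a segment, Δv = aΔt and Δx = v₀Δt + ½aΔt²; chain segment to segment.
0–6 s: v starts -4 cm/s; Δx = -4·6 + ½·7·6² = 102 cm; v ends 38 cm/s.
6–7 s: v starts 38 cm/s; Δx = 38·1 + ½·-11·1² = 32.5 cm; v ends 27 cm/s.
7–10 s: v starts 27 cm/s; Δx = 27·3 + ½·8·3² = 117 cm; v ends 51 cm/s.
10–13 s: v starts 51 cm/s; Δx = 51·3 + ½·-2·3² = 144 cm; v ends 45 cm/s.
x(13) = 6 + Σ Δx = 401.5 cm.

401.5 cm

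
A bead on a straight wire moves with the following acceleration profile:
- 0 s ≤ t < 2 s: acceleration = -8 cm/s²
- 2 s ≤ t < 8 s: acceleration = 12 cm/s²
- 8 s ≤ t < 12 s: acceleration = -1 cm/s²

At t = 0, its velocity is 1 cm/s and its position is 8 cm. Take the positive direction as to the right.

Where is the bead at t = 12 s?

On each constant-a segment, Δv = aΔt and Δx = v₀Δt + ½aΔt²; chain segment to segment.
0–2 s: v starts 1 cm/s; Δx = 1·2 + ½·-8·2² = -14 cm; v ends -15 cm/s.
2–8 s: v starts -15 cm/s; Δx = -15·6 + ½·12·6² = 126 cm; v ends 57 cm/s.
8–12 s: v starts 57 cm/s; Δx = 57·4 + ½·-1·4² = 220 cm; v ends 53 cm/s.
x(12) = 8 + Σ Δx = 340 cm.

340 cm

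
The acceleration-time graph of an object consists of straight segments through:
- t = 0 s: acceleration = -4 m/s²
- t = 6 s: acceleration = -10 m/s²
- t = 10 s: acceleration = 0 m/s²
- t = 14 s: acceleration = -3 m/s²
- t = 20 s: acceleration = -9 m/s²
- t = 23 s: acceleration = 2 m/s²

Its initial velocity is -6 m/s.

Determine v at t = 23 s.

-120.5 m/s

Δv equals the area under the a-t graph; then v = v₀ + Δv.
0–6 s: ½(-4 + -10)(6) = -42 m/s
6–10 s: ½(-10 + 0)(4) = -20 m/s
10–14 s: ½(0 + -3)(4) = -6 m/s
14–20 s: ½(-3 + -9)(6) = -36 m/s
20–23 s: ½(-9 + 2)(3) = -10.5 m/s
Δv = -114.5 m/s, so v(23) = -6 + (-114.5) = -120.5 m/s.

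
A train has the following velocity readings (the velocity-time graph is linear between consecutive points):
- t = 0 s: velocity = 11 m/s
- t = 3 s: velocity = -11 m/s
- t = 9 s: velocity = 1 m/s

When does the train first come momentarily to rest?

v changes sign on 0–3 s (from 11 to -11); the graph is linear there, so v = 0 at t = 0 + (-11)·(3 − 0)/(-11 − 11) = 1.5 s.

t = 1.5 s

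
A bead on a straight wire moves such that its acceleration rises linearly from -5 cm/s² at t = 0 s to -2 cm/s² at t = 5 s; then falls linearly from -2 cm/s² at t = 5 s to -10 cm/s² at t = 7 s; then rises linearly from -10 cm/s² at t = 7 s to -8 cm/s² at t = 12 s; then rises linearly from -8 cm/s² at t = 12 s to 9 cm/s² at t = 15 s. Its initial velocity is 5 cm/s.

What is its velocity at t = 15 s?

Δv equals the area under the a-t graph; then v = v₀ + Δv.
0–5 s: ½(-5 + -2)(5) = -17.5 cm/s
5–7 s: ½(-2 + -10)(2) = -12 cm/s
7–12 s: ½(-10 + -8)(5) = -45 cm/s
12–15 s: ½(-8 + 9)(3) = 1.5 cm/s
Δv = -73 cm/s, so v(15) = 5 + (-73) = -68 cm/s.

-68 cm/s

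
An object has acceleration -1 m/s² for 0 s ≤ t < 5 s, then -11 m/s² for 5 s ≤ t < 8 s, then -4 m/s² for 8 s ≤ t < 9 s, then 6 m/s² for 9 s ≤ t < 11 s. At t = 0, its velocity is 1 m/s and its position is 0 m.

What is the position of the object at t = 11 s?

-178 m

On each constant-a segment, Δv = aΔt and Δx = v₀Δt + ½aΔt²; chain segment to segment.
0–5 s: v starts 1 m/s; Δx = 1·5 + ½·-1·5² = -7.5 m; v ends -4 m/s.
5–8 s: v starts -4 m/s; Δx = -4·3 + ½·-11·3² = -61.5 m; v ends -37 m/s.
8–9 s: v starts -37 m/s; Δx = -37·1 + ½·-4·1² = -39 m; v ends -41 m/s.
9–11 s: v starts -41 m/s; Δx = -41·2 + ½·6·2² = -70 m; v ends -29 m/s.
x(11) = 0 + Σ Δx = -178 m.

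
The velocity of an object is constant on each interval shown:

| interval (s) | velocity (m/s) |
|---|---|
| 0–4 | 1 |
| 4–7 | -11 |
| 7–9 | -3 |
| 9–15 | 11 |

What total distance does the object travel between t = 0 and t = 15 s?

Distance (not displacement) is the total path length: add the absolute areas under v-t.
0–4 s: |1| × 4 = 4 m
4–7 s: |-11| × 3 = 33 m
7–9 s: |-3| × 2 = 6 m
9–15 s: |11| × 6 = 66 m
Total distance = 109 m

109 m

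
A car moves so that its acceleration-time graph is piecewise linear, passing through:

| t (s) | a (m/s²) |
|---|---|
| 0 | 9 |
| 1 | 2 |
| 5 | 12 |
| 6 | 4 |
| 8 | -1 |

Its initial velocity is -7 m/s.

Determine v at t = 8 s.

37.5 m/s

Δv equals the area under the a-t graph; then v = v₀ + Δv.
0–1 s: ½(9 + 2)(1) = 5.5 m/s
1–5 s: ½(2 + 12)(4) = 28 m/s
5–6 s: ½(12 + 4)(1) = 8 m/s
6–8 s: ½(4 + -1)(2) = 3 m/s
Δv = 44.5 m/s, so v(8) = -7 + (44.5) = 37.5 m/s.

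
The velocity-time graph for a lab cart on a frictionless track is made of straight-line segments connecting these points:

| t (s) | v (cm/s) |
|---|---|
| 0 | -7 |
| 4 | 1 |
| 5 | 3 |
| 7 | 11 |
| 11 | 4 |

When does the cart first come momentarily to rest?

v changes sign on 0–4 s (from -7 to 1); the graph is linear there, so v = 0 at t = 0 + (7)·(4 − 0)/(1 − -7) = 3.5 s.

t = 3.5 s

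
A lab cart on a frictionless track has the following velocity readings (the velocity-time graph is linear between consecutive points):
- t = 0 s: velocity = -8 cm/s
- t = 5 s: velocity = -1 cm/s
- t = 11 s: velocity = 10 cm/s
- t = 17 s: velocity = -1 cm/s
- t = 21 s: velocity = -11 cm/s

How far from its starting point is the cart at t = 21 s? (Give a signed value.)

7.5 cm

Net displacement equals the area under the velocity-time graph (areas below the axis count negative).
0–5 s: ½(-8 + -1)(5) = -22.5 cm
5–11 s: ½(-1 + 10)(6) = 27 cm
11–17 s: ½(10 + -1)(6) = 27 cm
17–21 s: ½(-1 + -11)(4) = -24 cm
Net displacement = 7.5 cm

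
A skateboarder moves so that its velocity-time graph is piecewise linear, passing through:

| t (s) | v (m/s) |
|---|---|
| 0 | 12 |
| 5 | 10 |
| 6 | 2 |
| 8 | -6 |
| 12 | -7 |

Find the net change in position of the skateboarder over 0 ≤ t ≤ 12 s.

Displacement is the signed area under the v-t curve.
0–5 s: ½(12 + 10)(5) = 55 m
5–6 s: ½(10 + 2)(1) = 6 m
6–8 s: ½(2 + -6)(2) = -4 m
8–12 s: ½(-6 + -7)(4) = -26 m
Net displacement = 31 m

31 m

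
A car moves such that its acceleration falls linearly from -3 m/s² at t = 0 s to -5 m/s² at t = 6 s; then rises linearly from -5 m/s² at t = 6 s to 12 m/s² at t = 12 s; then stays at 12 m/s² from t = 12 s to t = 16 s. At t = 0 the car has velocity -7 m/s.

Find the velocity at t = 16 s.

Δv equals the area under the a-t graph; then v = v₀ + Δv.
0–6 s: ½(-3 + -5)(6) = -24 m/s
6–12 s: ½(-5 + 12)(6) = 21 m/s
12–16 s: 12 × 4 = 48 m/s
Δv = 45 m/s, so v(16) = -7 + (45) = 38 m/s.

38 m/s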